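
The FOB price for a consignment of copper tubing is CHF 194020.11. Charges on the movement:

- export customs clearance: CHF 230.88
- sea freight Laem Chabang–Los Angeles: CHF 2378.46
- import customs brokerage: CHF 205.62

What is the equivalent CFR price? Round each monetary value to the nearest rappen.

CFR price: CHF 196398.57

Not relevant to the conversion: export clearance — on the seller under both FOB and CFR; already in the FOB price and stays in the CFR price. brokerage — on the buyer under both terms; not part of either seller's price.
From FOB to CFR, the seller additionally bears: freight.
CFR price = 194020.11 + 2378.46 = 196398.57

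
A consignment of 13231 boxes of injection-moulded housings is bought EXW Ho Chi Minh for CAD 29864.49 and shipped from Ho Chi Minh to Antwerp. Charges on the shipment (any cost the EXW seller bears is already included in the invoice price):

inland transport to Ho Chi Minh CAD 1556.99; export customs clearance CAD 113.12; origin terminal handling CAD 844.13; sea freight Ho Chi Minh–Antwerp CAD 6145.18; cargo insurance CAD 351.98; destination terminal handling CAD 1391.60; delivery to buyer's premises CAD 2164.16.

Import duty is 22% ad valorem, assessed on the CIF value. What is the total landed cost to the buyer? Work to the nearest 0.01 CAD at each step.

Total landed cost: CAD 50984.35

EXW: the seller makes goods available at their premises; the buyer bears all onward costs.
CIF value = EXW price + inland to port + export clearance + origin terminal + freight + insurance = 29864.49 + 1556.99 + 113.12 + 844.13 + 6145.18 + 351.98 = 38875.89
Import duty = 38875.89 × 22% = 8552.70
Buyer bears: inland to port 1556.99 + export clearance 113.12 + origin terminal 844.13 + freight 6145.18 + insurance 351.98 + destination terminal 1391.60 + delivery 2164.16 + duty 8552.70 = 21119.86
Landed cost = invoice 29864.49 + 21119.86 = 50984.35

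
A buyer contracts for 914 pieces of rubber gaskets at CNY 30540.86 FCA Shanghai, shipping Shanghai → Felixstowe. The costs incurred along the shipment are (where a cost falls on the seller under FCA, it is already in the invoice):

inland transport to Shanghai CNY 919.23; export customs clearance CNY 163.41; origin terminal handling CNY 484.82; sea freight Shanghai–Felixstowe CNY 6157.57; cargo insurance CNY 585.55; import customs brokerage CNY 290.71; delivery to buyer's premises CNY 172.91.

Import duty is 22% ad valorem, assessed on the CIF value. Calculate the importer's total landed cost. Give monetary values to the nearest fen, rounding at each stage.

FCA: the seller delivers export-cleared goods to the carrier; the buyer bears costs from that point.
Already in the invoice (seller's account under FCA): inland to port, export clearance — exclude.
CIF value = FCA price + origin terminal + freight + insurance = 30540.86 + 484.82 + 6157.57 + 585.55 = 37768.80
Import duty = 37768.80 × 22% = 8309.14
Buyer bears: origin terminal 484.82 + freight 6157.57 + insurance 585.55 + brokerage 290.71 + delivery 172.91 + duty 8309.14 = 16000.70
Landed cost = invoice 30540.86 + 16000.70 = 46541.56

Total landed cost: CNY 46541.56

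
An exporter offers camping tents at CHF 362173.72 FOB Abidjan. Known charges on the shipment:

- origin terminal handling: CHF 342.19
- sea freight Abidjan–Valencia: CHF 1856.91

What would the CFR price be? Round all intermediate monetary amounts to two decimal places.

Not relevant to the conversion: origin terminal — on the seller under both FOB and CFR; already in the FOB price and stays in the CFR price.
From FOB to CFR, the seller additionally bears: freight.
CFR price = 362173.72 + 1856.91 = 364030.63

CFR price: CHF 364030.63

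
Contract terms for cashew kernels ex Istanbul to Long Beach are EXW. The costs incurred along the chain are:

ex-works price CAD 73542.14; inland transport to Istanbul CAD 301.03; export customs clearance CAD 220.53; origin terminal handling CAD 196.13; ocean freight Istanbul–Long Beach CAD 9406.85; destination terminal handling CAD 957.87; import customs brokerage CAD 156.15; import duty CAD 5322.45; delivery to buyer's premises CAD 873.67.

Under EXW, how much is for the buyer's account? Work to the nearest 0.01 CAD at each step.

EXW: the seller makes goods available at their premises; the buyer bears all onward costs.
Seller's account: goods 73542.14 = 73542.14
Buyer's account: inland to port 301.03 + export clearance 220.53 + origin terminal 196.13 + freight 9406.85 + destination terminal 957.87 + brokerage 156.15 + duty 5322.45 + delivery 873.67 = 17434.68

Buyer's account: CAD 17434.68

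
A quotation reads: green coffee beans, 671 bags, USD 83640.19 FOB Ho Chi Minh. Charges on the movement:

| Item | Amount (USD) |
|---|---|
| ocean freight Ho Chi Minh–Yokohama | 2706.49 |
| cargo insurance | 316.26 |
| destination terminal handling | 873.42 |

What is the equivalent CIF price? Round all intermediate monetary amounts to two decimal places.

Not relevant to the conversion: destination terminal — on the buyer under both terms; not part of either seller's price.
From FOB to CIF, the seller additionally bears: freight, insurance.
CIF price = 83640.19 + 2706.49 + 316.26 = 86662.94

CIF price: USD 86662.94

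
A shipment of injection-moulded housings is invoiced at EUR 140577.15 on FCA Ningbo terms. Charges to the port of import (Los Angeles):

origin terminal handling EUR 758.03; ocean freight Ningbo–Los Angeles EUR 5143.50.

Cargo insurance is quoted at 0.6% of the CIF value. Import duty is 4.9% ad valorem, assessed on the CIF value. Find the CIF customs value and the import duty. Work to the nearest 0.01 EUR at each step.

Let C be the CIF value. C = FCA price + pre-shipment costs + freight + 0.6% × C
C − 0.6% × C = 140577.15 + 758.03 + 5143.50
0.994 × C = 146478.68
C = 146478.68 / 0.994 = 147362.86
Insurance premium = 0.6% × 147362.86 = 884.18
Import duty = 147362.86 × 4.9% = 7220.78

CIF value: EUR 147362.86; import duty: EUR 7220.78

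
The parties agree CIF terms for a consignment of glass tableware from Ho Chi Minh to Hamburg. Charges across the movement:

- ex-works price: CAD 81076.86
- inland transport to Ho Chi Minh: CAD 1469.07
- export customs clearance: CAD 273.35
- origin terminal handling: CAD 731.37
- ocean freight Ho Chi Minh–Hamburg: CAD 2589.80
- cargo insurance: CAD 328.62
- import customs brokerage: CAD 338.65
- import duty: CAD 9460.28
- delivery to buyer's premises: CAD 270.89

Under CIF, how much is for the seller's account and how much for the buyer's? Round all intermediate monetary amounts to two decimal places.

Seller: CAD 86469.07; buyer: CAD 10069.82

CIF: the seller pays costs through ocean freight and marine insurance to the destination port.
Seller's account: goods 81076.86 + inland to port 1469.07 + export clearance 273.35 + origin terminal 731.37 + freight 2589.80 + insurance 328.62 = 86469.07
Buyer's account: brokerage 338.65 + duty 9460.28 + delivery 270.89 = 10069.82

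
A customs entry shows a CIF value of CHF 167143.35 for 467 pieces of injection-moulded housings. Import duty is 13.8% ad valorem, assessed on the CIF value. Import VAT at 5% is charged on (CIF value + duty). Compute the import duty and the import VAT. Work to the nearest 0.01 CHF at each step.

Import duty: CHF 23065.78; import VAT: CHF 9510.46

Import duty = 167143.35 × 13.8% = 23065.78
VAT base = CIF + duty = 167143.35 + 23065.78 = 190209.13
Import VAT = 190209.13 × 5% = 9510.46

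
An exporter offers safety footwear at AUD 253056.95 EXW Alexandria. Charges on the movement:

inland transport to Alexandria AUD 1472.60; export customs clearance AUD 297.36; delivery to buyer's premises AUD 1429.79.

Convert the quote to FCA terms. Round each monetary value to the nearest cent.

Not relevant to the conversion: delivery — on the buyer under both terms; not part of either seller's price.
From EXW to FCA, the seller additionally bears: inland to port, export clearance.
FCA price = 253056.95 + 1472.60 + 297.36 = 254826.91

FCA price: AUD 254826.91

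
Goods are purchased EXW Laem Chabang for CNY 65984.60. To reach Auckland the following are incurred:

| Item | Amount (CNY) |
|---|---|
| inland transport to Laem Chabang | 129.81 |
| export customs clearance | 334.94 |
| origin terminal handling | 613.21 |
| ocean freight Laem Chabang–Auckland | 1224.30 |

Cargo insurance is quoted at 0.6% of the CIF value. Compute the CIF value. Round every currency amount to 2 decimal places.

CIF value: CNY 68699.05

Let C be the CIF value. C = EXW price + pre-shipment costs + freight + 0.6% × C
C − 0.6% × C = 65984.60 + 129.81 + 334.94 + 613.21 + 1224.30
0.994 × C = 68286.86
C = 68286.86 / 0.994 = 68699.05
Insurance premium = 0.6% × 68699.05 = 412.19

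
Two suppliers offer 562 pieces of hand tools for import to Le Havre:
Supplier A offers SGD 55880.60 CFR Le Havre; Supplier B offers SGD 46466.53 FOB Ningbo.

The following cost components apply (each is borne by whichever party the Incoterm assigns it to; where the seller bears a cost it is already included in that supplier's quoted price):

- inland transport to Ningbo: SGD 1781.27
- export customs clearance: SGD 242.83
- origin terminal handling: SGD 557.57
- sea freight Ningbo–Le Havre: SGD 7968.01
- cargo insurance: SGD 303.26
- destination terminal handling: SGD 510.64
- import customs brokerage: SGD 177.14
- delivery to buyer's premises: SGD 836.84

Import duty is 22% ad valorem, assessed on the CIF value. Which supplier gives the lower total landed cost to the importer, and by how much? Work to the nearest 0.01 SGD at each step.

Supplier A (CFR):
CIF value = CFR price + insurance = 55880.60 + 303.26 = 56183.86
Import duty = 56183.86 × 22% = 12360.45
Buyer bears (A): 303.26 + 510.64 + 177.14 + 836.84 = 1827.88
Landed cost (A) = invoice 55880.60 + 1827.88 + duty 12360.45 = 70068.93
Supplier B (FOB):
CIF value = FOB price + freight + insurance = 46466.53 + 7968.01 + 303.26 = 54737.80
Import duty = 54737.80 × 22% = 12042.32
Buyer bears (B): 7968.01 + 303.26 + 510.64 + 177.14 + 836.84 = 9795.89
Landed cost (B) = invoice 46466.53 + 9795.89 + duty 12042.32 = 68304.74
Difference = |70068.93 − 68304.74| = 1764.19

Supplier B is cheaper by SGD 1764.19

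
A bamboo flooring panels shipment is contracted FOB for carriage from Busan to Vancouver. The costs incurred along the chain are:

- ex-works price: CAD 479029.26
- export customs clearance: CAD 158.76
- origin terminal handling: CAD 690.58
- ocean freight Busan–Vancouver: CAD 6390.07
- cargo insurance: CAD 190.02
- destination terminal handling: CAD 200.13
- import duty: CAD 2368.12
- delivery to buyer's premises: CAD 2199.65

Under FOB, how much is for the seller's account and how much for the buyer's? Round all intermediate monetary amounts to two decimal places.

Seller: CAD 479878.60; buyer: CAD 11347.99

FOB: the seller bears costs until goods are on board at the origin port; the buyer bears freight, insurance and all costs thereafter.
Seller's account: goods 479029.26 + export clearance 158.76 + origin terminal 690.58 = 479878.60
Buyer's account: freight 6390.07 + insurance 190.02 + destination terminal 200.13 + duty 2368.12 + delivery 2199.65 = 11347.99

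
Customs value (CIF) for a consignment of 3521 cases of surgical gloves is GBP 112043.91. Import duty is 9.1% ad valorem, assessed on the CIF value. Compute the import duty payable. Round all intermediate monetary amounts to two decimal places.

Import duty = 112043.91 × 9.1% = 10196.00

Import duty: GBP 10196.00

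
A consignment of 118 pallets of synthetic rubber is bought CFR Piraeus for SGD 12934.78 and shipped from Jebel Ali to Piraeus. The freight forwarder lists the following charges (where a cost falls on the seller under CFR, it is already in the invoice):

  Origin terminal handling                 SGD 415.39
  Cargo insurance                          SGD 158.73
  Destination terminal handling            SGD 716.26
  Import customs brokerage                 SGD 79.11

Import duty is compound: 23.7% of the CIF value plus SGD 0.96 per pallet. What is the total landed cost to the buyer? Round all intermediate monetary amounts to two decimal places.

Total landed cost: SGD 17105.32

CFR: the seller pays costs through ocean freight to the destination port, but not insurance.
Already in the invoice (seller's account under CFR): origin terminal — exclude.
CIF value = CFR price + insurance = 12934.78 + 158.73 = 13093.51
Ad valorem component: 13093.51 × 23.7% = 3103.16
Specific component: 118 × 0.96 = 113.28
Import duty = 3103.16 + 113.28 = 3216.44
Buyer bears: insurance 158.73 + destination terminal 716.26 + brokerage 79.11 + duty 3216.44 = 4170.54
Landed cost = invoice 12934.78 + 4170.54 = 17105.32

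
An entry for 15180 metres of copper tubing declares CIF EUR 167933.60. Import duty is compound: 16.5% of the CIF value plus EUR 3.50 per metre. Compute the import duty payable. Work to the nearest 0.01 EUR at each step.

Ad valorem component: 167933.60 × 16.5% = 27709.04
Specific component: 15180 × 3.50 = 53130.00
Import duty = 27709.04 + 53130.00 = 80839.04

Import duty: EUR 80839.04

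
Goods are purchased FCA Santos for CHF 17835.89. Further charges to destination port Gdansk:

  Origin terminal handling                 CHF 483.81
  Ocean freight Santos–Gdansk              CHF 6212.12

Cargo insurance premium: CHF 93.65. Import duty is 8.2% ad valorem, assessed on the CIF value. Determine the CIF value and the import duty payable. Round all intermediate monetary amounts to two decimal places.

CIF value: CHF 24625.47; import duty: CHF 2019.29

CIF = FCA price + pre-shipment costs + freight + insurance
CIF = 17835.89 + 483.81 + 6212.12 + 93.65 = 24625.47
Import duty = 24625.47 × 8.2% = 2019.29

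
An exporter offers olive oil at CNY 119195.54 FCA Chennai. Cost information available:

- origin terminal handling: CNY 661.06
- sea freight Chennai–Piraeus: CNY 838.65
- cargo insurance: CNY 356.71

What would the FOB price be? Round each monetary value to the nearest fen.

FOB price: CNY 119856.60

Not relevant to the conversion: insurance, freight — on the buyer under both terms; not part of either seller's price.
From FCA to FOB, the seller additionally bears: origin terminal.
FOB price = 119195.54 + 661.06 = 119856.60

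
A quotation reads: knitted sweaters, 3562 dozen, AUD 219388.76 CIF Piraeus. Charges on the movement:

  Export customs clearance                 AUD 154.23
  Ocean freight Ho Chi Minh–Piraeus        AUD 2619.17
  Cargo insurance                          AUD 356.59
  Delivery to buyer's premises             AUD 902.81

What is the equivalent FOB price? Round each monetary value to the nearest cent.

FOB price: AUD 216413.00

Not relevant to the conversion: export clearance — on the seller under both CIF and FOB; already in the CIF price and stays in the FOB price. delivery — on the buyer under both terms; not part of either seller's price.
From CIF to FOB, the seller no longer bears: freight, insurance.
FOB price = 219388.76 − 2619.17 − 356.59 = 216413.00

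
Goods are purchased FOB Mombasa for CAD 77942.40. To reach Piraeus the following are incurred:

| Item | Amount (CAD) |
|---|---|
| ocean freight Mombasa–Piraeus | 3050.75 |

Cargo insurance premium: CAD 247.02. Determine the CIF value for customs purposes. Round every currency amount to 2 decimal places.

CIF value: CAD 81240.17

CIF = FOB price + freight + insurance
CIF = 77942.40 + 3050.75 + 247.02 = 81240.17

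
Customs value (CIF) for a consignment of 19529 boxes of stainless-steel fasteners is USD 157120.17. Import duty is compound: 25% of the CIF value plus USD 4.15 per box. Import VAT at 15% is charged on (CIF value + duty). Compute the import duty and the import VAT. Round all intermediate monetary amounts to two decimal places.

Import duty: USD 120325.39; import VAT: USD 41616.83

Ad valorem component: 157120.17 × 25% = 39280.04
Specific component: 19529 × 4.15 = 81045.35
Import duty = 39280.04 + 81045.35 = 120325.39
VAT base = CIF + duty = 157120.17 + 120325.39 = 277445.56
Import VAT = 277445.56 × 15% = 41616.83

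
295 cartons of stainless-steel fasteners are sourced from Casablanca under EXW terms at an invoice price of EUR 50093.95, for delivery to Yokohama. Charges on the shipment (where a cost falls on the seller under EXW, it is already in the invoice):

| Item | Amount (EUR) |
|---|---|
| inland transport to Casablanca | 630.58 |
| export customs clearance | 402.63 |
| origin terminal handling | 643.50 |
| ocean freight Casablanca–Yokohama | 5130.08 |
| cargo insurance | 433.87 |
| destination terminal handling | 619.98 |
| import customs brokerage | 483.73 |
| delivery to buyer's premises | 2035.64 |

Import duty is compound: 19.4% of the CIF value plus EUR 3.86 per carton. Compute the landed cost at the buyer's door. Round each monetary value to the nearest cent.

EXW: the seller makes goods available at their premises; the buyer bears all onward costs.
CIF value = EXW price + inland to port + export clearance + origin terminal + freight + insurance = 50093.95 + 630.58 + 402.63 + 643.50 + 5130.08 + 433.87 = 57334.61
Ad valorem component: 57334.61 × 19.4% = 11122.91
Specific component: 295 × 3.86 = 1138.70
Import duty = 11122.91 + 1138.70 = 12261.61
Buyer bears: inland to port 630.58 + export clearance 402.63 + origin terminal 643.50 + freight 5130.08 + insurance 433.87 + destination terminal 619.98 + brokerage 483.73 + delivery 2035.64 + duty 12261.61 = 22641.62
Landed cost = invoice 50093.95 + 22641.62 = 72735.57

Total landed cost: EUR 72735.57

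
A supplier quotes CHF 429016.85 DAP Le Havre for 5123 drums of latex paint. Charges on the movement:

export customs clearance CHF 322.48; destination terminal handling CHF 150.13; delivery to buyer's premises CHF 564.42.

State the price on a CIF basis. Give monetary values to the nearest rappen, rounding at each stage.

Not relevant to the conversion: export clearance — on the seller under both DAP and CIF; already in the DAP price and stays in the CIF price.
From DAP to CIF, the seller no longer bears: destination terminal, delivery.
CIF price = 429016.85 − 150.13 − 564.42 = 428302.30

CIF price: CHF 428302.30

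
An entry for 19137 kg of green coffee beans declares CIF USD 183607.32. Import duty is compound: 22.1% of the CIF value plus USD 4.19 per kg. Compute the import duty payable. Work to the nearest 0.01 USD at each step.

Import duty: USD 120761.25

Ad valorem component: 183607.32 × 22.1% = 40577.22
Specific component: 19137 × 4.19 = 80184.03
Import duty = 40577.22 + 80184.03 = 120761.25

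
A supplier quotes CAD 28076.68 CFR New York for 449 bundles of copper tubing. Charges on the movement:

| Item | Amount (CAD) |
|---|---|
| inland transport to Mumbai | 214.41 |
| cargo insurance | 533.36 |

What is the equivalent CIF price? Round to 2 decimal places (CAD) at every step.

Not relevant to the conversion: inland to port — on the seller under both CFR and CIF; already in the CFR price and stays in the CIF price.
From CFR to CIF, the seller additionally bears: insurance.
CIF price = 28076.68 + 533.36 = 28610.04

CIF price: CAD 28610.04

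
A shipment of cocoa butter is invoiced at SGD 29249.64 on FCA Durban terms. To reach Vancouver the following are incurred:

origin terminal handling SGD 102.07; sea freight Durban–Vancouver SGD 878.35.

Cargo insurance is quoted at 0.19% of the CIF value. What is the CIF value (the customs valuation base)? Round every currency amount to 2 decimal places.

CIF value: SGD 30287.61

Let C be the CIF value. C = FCA price + pre-shipment costs + freight + 0.19% × C
C − 0.19% × C = 29249.64 + 102.07 + 878.35
0.9981 × C = 30230.06
C = 30230.06 / 0.9981 = 30287.61
Insurance premium = 0.19% × 30287.61 = 57.55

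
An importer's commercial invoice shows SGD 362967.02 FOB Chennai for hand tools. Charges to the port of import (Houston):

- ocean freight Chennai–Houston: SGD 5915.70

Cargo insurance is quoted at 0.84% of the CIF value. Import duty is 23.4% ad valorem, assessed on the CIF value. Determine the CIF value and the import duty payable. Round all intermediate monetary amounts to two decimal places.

CIF value: SGD 372007.58; import duty: SGD 87049.77

Let C be the CIF value. C = FOB price + freight + 0.84% × C
C − 0.84% × C = 362967.02 + 5915.70
0.9916 × C = 368882.72
C = 368882.72 / 0.9916 = 372007.58
Insurance premium = 0.84% × 372007.58 = 3124.86
Import duty = 372007.58 × 23.4% = 87049.77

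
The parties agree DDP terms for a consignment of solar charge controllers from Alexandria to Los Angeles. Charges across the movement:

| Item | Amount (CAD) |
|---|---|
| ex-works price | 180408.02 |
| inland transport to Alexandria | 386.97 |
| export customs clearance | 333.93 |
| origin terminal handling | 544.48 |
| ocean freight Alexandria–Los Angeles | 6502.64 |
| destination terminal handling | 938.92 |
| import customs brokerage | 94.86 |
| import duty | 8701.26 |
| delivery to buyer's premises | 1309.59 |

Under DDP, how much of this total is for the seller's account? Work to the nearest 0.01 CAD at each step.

Seller's account: CAD 199220.67

DDP: the seller bears all costs including import duty.
Seller's account: goods 180408.02 + inland to port 386.97 + export clearance 333.93 + origin terminal 544.48 + freight 6502.64 + destination terminal 938.92 + brokerage 94.86 + duty 8701.26 + delivery 1309.59 = 199220.67
Buyer's account: 0.00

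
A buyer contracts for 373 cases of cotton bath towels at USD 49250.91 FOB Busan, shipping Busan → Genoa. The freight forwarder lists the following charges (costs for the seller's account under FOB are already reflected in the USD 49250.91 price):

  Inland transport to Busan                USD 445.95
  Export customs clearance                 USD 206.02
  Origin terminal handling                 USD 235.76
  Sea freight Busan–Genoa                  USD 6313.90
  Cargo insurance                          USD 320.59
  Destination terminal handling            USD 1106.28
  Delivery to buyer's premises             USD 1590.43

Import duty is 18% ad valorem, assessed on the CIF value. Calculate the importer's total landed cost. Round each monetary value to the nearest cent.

Total landed cost: USD 68641.48

FOB: the seller bears costs until goods are on board at the origin port; the buyer bears freight, insurance and all costs thereafter.
Already in the invoice (seller's account under FOB): inland to port, export clearance, origin terminal — exclude.
CIF value = FOB price + freight + insurance = 49250.91 + 6313.90 + 320.59 = 55885.40
Import duty = 55885.40 × 18% = 10059.37
Buyer bears: freight 6313.90 + insurance 320.59 + destination terminal 1106.28 + delivery 1590.43 + duty 10059.37 = 19390.57
Landed cost = invoice 49250.91 + 19390.57 = 68641.48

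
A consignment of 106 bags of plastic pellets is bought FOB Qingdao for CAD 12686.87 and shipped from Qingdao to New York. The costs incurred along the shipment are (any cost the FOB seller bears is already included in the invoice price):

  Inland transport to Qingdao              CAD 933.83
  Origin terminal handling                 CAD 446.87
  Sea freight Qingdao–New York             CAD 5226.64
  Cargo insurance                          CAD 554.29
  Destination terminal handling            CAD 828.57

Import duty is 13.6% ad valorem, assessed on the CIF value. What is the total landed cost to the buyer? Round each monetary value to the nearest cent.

Total landed cost: CAD 21807.99

FOB: the seller bears costs until goods are on board at the origin port; the buyer bears freight, insurance and all costs thereafter.
Already in the invoice (seller's account under FOB): inland to port, origin terminal — exclude.
CIF value = FOB price + freight + insurance = 12686.87 + 5226.64 + 554.29 = 18467.80
Import duty = 18467.80 × 13.6% = 2511.62
Buyer bears: freight 5226.64 + insurance 554.29 + destination terminal 828.57 + duty 2511.62 = 9121.12
Landed cost = invoice 12686.87 + 9121.12 = 21807.99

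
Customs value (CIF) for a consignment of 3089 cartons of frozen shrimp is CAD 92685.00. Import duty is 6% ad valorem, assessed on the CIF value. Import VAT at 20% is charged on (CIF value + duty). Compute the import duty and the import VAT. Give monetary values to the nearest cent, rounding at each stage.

Import duty = 92685.00 × 6% = 5561.10
VAT base = CIF + duty = 92685.00 + 5561.10 = 98246.10
Import VAT = 98246.10 × 20% = 19649.22

Import duty: CAD 5561.10; import VAT: CAD 19649.22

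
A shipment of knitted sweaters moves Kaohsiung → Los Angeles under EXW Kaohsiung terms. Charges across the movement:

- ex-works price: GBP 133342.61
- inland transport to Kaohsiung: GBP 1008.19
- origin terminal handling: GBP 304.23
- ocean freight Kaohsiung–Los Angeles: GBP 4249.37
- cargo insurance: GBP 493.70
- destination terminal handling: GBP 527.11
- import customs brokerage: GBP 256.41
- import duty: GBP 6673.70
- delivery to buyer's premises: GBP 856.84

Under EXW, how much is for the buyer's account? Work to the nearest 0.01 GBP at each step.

Buyer's account: GBP 14369.55

EXW: the seller makes goods available at their premises; the buyer bears all onward costs.
Seller's account: goods 133342.61 = 133342.61
Buyer's account: inland to port 1008.19 + origin terminal 304.23 + freight 4249.37 + insurance 493.70 + destination terminal 527.11 + brokerage 256.41 + duty 6673.70 + delivery 856.84 = 14369.55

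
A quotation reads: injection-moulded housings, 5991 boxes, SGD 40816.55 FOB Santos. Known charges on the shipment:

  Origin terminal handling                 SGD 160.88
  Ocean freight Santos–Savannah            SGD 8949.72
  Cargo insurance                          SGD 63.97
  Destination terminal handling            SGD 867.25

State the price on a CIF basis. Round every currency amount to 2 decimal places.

Not relevant to the conversion: origin terminal — on the seller under both FOB and CIF; already in the FOB price and stays in the CIF price. destination terminal — on the buyer under both terms; not part of either seller's price.
From FOB to CIF, the seller additionally bears: freight, insurance.
CIF price = 40816.55 + 8949.72 + 63.97 = 49830.24

CIF price: SGD 49830.24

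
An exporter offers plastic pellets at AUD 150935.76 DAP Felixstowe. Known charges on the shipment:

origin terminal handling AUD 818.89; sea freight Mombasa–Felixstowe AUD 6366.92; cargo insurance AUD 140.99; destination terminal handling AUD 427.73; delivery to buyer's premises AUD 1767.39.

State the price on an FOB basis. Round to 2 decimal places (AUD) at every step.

FOB price: AUD 142232.73

Not relevant to the conversion: origin terminal — on the seller under both DAP and FOB; already in the DAP price and stays in the FOB price.
From DAP to FOB, the seller no longer bears: freight, insurance, destination terminal, delivery.
FOB price = 150935.76 − 6366.92 − 140.99 − 427.73 − 1767.39 = 142232.73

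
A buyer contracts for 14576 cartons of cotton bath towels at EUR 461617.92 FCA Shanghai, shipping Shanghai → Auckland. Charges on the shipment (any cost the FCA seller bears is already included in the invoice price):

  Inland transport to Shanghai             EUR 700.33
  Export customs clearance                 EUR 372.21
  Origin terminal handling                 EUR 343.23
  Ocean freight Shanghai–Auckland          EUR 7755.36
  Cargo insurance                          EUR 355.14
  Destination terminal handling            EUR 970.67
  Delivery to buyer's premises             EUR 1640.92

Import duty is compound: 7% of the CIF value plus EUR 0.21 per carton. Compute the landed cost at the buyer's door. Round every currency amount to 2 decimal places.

Total landed cost: EUR 508649.22

FCA: the seller delivers export-cleared goods to the carrier; the buyer bears costs from that point.
Already in the invoice (seller's account under FCA): inland to port, export clearance — exclude.
CIF value = FCA price + origin terminal + freight + insurance = 461617.92 + 343.23 + 7755.36 + 355.14 = 470071.65
Ad valorem component: 470071.65 × 7% = 32905.02
Specific component: 14576 × 0.21 = 3060.96
Import duty = 32905.02 + 3060.96 = 35965.98
Buyer bears: origin terminal 343.23 + freight 7755.36 + insurance 355.14 + destination terminal 970.67 + delivery 1640.92 + duty 35965.98 = 47031.30
Landed cost = invoice 461617.92 + 47031.30 = 508649.22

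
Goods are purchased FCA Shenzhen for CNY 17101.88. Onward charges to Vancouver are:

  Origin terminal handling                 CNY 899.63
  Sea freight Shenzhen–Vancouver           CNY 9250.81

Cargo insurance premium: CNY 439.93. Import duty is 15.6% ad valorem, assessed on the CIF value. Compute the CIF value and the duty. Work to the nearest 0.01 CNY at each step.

CIF value: CNY 27692.25; import duty: CNY 4319.99

CIF = FCA price + pre-shipment costs + freight + insurance
CIF = 17101.88 + 899.63 + 9250.81 + 439.93 = 27692.25
Import duty = 27692.25 × 15.6% = 4319.99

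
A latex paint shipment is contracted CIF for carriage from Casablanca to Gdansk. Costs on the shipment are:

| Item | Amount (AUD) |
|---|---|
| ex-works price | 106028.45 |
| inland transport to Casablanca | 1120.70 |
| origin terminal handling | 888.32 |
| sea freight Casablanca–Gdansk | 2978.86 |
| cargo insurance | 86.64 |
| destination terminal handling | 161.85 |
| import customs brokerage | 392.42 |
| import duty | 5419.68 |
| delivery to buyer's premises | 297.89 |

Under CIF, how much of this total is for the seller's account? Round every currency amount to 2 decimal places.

Seller's account: AUD 111102.97

CIF: the seller pays costs through ocean freight and marine insurance to the destination port.
Seller's account: goods 106028.45 + inland to port 1120.70 + origin terminal 888.32 + freight 2978.86 + insurance 86.64 = 111102.97
Buyer's account: destination terminal 161.85 + brokerage 392.42 + duty 5419.68 + delivery 297.89 = 6271.84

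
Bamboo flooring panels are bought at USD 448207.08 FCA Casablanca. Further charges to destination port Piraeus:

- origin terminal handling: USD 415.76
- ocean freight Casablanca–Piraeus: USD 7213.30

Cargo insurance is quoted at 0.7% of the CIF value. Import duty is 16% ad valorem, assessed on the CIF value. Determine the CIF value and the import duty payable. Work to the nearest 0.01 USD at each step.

Let C be the CIF value. C = FCA price + pre-shipment costs + freight + 0.7% × C
C − 0.7% × C = 448207.08 + 415.76 + 7213.30
0.993 × C = 455836.14
C = 455836.14 / 0.993 = 459049.49
Insurance premium = 0.7% × 459049.49 = 3213.35
Import duty = 459049.49 × 16% = 73447.92

CIF value: USD 459049.49; import duty: USD 73447.92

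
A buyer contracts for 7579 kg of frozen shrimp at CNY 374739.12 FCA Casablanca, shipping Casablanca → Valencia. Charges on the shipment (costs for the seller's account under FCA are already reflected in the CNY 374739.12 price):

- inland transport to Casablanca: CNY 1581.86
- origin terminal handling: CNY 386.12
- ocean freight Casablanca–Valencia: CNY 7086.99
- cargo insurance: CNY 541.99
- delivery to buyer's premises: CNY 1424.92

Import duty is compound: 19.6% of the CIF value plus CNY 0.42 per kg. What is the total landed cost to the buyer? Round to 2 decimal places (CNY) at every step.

FCA: the seller delivers export-cleared goods to the carrier; the buyer bears costs from that point.
Already in the invoice (seller's account under FCA): inland to port — exclude.
CIF value = FCA price + origin terminal + freight + insurance = 374739.12 + 386.12 + 7086.99 + 541.99 = 382754.22
Ad valorem component: 382754.22 × 19.6% = 75019.83
Specific component: 7579 × 0.42 = 3183.18
Import duty = 75019.83 + 3183.18 = 78203.01
Buyer bears: origin terminal 386.12 + freight 7086.99 + insurance 541.99 + delivery 1424.92 + duty 78203.01 = 87643.03
Landed cost = invoice 374739.12 + 87643.03 = 462382.15

Total landed cost: CNY 462382.15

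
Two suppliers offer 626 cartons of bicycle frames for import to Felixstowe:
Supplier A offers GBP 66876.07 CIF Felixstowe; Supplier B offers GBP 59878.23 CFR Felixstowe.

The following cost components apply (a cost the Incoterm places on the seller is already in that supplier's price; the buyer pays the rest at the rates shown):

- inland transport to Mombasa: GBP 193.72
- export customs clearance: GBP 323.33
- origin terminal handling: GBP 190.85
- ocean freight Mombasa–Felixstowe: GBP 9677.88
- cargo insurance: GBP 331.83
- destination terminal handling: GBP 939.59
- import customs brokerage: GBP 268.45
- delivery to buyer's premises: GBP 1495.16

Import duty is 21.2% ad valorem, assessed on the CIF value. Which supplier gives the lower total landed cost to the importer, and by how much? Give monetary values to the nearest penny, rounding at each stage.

Supplier A (CIF):
The CIF price already equals the CIF value: 66876.07
Import duty = 66876.07 × 21.2% = 14177.73
Buyer bears (A): 939.59 + 268.45 + 1495.16 = 2703.20
Landed cost (A) = invoice 66876.07 + 2703.20 + duty 14177.73 = 83757.00
Supplier B (CFR):
CIF value = CFR price + insurance = 59878.23 + 331.83 = 60210.06
Import duty = 60210.06 × 21.2% = 12764.53
Buyer bears (B): 331.83 + 939.59 + 268.45 + 1495.16 = 3035.03
Landed cost (B) = invoice 59878.23 + 3035.03 + duty 12764.53 = 75677.79
Difference = |83757.00 − 75677.79| = 8079.21

Supplier B is cheaper by GBP 8079.21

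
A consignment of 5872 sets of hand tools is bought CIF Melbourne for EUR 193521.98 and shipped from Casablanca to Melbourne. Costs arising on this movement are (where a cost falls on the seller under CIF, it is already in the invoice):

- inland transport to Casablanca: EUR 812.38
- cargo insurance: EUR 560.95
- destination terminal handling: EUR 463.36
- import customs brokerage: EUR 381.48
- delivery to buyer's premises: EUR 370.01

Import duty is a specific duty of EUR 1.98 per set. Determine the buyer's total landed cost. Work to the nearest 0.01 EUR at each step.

CIF: the seller pays costs through ocean freight and marine insurance to the destination port.
Already in the invoice (seller's account under CIF): inland to port, insurance — exclude.
The CIF price already equals the CIF value: 193521.98
Import duty = 5872 × 1.98 = 11626.56
Buyer bears: destination terminal 463.36 + brokerage 381.48 + delivery 370.01 + duty 11626.56 = 12841.41
Landed cost = invoice 193521.98 + 12841.41 = 206363.39

Total landed cost: EUR 206363.39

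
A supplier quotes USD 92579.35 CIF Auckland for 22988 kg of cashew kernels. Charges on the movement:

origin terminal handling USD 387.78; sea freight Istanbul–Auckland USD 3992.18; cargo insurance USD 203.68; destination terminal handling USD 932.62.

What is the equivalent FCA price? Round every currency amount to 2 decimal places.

FCA price: USD 87995.71

Not relevant to the conversion: destination terminal — on the buyer under both terms; not part of either seller's price.
From CIF to FCA, the seller no longer bears: origin terminal, freight, insurance.
FCA price = 92579.35 − 387.78 − 3992.18 − 203.68 = 87995.71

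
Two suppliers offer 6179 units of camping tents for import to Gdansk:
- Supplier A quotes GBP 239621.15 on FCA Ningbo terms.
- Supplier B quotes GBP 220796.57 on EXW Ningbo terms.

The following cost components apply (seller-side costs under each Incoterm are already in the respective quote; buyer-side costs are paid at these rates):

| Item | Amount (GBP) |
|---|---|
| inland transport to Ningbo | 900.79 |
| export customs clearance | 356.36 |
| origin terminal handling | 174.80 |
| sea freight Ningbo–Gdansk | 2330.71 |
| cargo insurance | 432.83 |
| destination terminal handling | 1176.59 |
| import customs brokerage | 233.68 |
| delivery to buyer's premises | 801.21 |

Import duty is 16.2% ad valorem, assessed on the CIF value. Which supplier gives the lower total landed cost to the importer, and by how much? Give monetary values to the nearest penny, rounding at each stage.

Supplier B is cheaper by GBP 20413.36

Supplier A (FCA):
CIF value = FCA price + origin terminal + freight + insurance = 239621.15 + 174.80 + 2330.71 + 432.83 = 242559.49
Import duty = 242559.49 × 16.2% = 39294.64
Buyer bears (A): 174.80 + 2330.71 + 432.83 + 1176.59 + 233.68 + 801.21 = 5149.82
Landed cost (A) = invoice 239621.15 + 5149.82 + duty 39294.64 = 284065.61
Supplier B (EXW):
CIF value = EXW price + inland to port + export clearance + origin terminal + freight + insurance = 220796.57 + 900.79 + 356.36 + 174.80 + 2330.71 + 432.83 = 224992.06
Import duty = 224992.06 × 16.2% = 36448.71
Buyer bears (B): 900.79 + 356.36 + 174.80 + 2330.71 + 432.83 + 1176.59 + 233.68 + 801.21 = 6406.97
Landed cost (B) = invoice 220796.57 + 6406.97 + duty 36448.71 = 263652.25
Difference = |284065.61 − 263652.25| = 20413.36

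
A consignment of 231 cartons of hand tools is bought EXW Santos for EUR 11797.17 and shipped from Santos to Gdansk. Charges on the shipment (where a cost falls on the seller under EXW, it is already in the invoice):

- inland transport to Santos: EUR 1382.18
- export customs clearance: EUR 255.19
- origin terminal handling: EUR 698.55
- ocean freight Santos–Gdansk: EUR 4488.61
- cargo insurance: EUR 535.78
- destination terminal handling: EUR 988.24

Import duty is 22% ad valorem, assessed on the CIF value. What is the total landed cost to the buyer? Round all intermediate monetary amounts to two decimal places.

Total landed cost: EUR 24360.37

EXW: the seller makes goods available at their premises; the buyer bears all onward costs.
CIF value = EXW price + inland to port + export clearance + origin terminal + freight + insurance = 11797.17 + 1382.18 + 255.19 + 698.55 + 4488.61 + 535.78 = 19157.48
Import duty = 19157.48 × 22% = 4214.65
Buyer bears: inland to port 1382.18 + export clearance 255.19 + origin terminal 698.55 + freight 4488.61 + insurance 535.78 + destination terminal 988.24 + duty 4214.65 = 12563.20
Landed cost = invoice 11797.17 + 12563.20 = 24360.37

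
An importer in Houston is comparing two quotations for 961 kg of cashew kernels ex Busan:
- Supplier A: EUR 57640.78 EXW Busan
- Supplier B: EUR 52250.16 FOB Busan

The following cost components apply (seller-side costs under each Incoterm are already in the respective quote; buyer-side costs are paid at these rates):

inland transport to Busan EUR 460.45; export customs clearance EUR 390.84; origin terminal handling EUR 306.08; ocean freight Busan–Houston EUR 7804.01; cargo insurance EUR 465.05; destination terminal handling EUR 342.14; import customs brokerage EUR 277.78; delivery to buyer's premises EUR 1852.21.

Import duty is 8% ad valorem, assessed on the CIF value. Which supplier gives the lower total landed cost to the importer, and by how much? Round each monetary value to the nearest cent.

Supplier A (EXW):
CIF value = EXW price + inland to port + export clearance + origin terminal + freight + insurance = 57640.78 + 460.45 + 390.84 + 306.08 + 7804.01 + 465.05 = 67067.21
Import duty = 67067.21 × 8% = 5365.38
Buyer bears (A): 460.45 + 390.84 + 306.08 + 7804.01 + 465.05 + 342.14 + 277.78 + 1852.21 = 11898.56
Landed cost (A) = invoice 57640.78 + 11898.56 + duty 5365.38 = 74904.72
Supplier B (FOB):
CIF value = FOB price + freight + insurance = 52250.16 + 7804.01 + 465.05 = 60519.22
Import duty = 60519.22 × 8% = 4841.54
Buyer bears (B): 7804.01 + 465.05 + 342.14 + 277.78 + 1852.21 = 10741.19
Landed cost (B) = invoice 52250.16 + 10741.19 + duty 4841.54 = 67832.89
Difference = |74904.72 − 67832.89| = 7071.83

Supplier B is cheaper by EUR 7071.83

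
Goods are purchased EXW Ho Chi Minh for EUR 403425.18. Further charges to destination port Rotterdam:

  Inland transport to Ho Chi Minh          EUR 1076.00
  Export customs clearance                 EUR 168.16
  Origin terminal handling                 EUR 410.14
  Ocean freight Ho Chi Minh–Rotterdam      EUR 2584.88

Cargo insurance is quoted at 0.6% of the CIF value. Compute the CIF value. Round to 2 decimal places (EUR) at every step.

CIF value: EUR 410125.11

Let C be the CIF value. C = EXW price + pre-shipment costs + freight + 0.6% × C
C − 0.6% × C = 403425.18 + 1076.00 + 168.16 + 410.14 + 2584.88
0.994 × C = 407664.36
C = 407664.36 / 0.994 = 410125.11
Insurance premium = 0.6% × 410125.11 = 2460.75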